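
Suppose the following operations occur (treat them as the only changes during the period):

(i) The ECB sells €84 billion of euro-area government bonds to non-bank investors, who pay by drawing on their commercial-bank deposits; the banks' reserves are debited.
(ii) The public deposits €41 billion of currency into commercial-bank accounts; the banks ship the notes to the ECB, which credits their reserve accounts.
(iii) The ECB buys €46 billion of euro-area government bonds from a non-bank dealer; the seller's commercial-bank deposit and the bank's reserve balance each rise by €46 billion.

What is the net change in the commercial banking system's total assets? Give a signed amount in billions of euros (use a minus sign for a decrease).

Asset sale (to non-banks) €84 billion: bank balance sheets shrink → −€84B.
Currency deposit €41 billion: bank balance sheets expand → +€41B.
Asset purchase (from non-banks) €46 billion: bank balance sheets expand → +€46B.
Net: −84 + 41 + 46 = +€3 billion.

+€3 billion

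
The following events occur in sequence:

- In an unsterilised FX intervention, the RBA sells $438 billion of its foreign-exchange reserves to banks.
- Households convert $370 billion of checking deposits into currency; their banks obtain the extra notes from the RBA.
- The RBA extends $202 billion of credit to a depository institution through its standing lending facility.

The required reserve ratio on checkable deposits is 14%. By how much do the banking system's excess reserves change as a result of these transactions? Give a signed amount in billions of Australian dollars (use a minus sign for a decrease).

FX sale $438 billion: reserves −$438B, deposits 0.
Currency withdrawal $370 billion: reserves −$370B, deposits −$370B.
Discount-window loan $202 billion: reserves +$202B, deposits 0.
Totals: Δreserves = −$606B, Δdeposits = −$370B.
Δrequired reserves = 14% × −$370B = −$51.8B.
Δexcess reserves = Δreserves − Δrequired = −$606B − (−$51.8B) = -$554.2 billion.

-$554.2 billion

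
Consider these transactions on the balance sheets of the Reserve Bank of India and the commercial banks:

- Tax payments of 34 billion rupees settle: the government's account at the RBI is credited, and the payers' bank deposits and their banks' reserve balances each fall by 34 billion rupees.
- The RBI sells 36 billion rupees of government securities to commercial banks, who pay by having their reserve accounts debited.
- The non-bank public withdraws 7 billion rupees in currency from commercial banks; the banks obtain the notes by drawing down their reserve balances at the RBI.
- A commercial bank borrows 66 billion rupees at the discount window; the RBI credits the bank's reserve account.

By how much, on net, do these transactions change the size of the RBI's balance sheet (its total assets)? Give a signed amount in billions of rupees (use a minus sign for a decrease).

Government account inflow 34 billion rupees: only the composition of liabilities changes → 0.
OMO sale (to banks) 36 billion rupees: an RBI asset is shed → −36B.
Currency withdrawal 7 billion rupees: only the composition of liabilities changes → 0.
Discount-window loan 66 billion rupees: an RBI asset is acquired → +66B.
Net: 0 − 36 + 0 + 66 = +30 billion.

+30 billion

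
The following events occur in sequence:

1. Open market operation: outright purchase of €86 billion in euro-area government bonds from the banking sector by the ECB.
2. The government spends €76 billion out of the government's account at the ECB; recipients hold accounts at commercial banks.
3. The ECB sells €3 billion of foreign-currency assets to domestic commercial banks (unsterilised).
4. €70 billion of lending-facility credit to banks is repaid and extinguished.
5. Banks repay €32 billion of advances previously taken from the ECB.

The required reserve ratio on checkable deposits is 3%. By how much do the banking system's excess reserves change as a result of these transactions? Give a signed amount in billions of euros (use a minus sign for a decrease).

+€54.72 billion

OMO purchase (from banks) €86 billion: reserves +€86B, deposits 0.
Government spending €76 billion: reserves +€76B, deposits +€76B.
FX sale €3 billion: reserves −€3B, deposits 0.
Discount-window repayment €70 billion: reserves −€70B, deposits 0.
Discount-window repayment €32 billion: reserves −€32B, deposits 0.
Totals: Δreserves = +€57B, Δdeposits = +€76B.
Δrequired reserves = 3% × +€76B = +€2.28B.
Δexcess reserves = Δreserves − Δrequired = +€57B − (+€2.28B) = +€54.72 billion.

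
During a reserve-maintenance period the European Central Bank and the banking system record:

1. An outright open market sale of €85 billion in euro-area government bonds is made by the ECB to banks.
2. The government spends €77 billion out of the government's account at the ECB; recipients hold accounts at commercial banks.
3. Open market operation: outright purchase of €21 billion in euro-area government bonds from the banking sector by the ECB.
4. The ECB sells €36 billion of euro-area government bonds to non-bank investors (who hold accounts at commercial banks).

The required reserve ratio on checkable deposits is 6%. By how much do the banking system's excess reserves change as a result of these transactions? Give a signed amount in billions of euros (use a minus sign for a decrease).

-€25.46 billion

OMO sale (to banks) €85 billion: reserves −€85B, deposits 0.
Government spending €77 billion: reserves +€77B, deposits +€77B.
OMO purchase (from banks) €21 billion: reserves +€21B, deposits 0.
Asset sale (to non-banks) €36 billion: reserves −€36B, deposits −€36B.
Totals: Δreserves = −€23B, Δdeposits = +€41B.
Δrequired reserves = 6% × +€41B = +€2.46B.
Δexcess reserves = Δreserves − Δrequired = −€23B − (+€2.46B) = -€25.46 billion.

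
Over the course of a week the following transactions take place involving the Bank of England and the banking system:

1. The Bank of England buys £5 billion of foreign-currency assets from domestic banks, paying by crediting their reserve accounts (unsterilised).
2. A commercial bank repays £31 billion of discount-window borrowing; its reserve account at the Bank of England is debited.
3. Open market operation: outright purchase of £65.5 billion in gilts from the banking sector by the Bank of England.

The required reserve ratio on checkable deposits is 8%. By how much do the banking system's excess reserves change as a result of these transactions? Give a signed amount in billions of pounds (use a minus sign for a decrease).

FX purchase £5 billion: reserves +£5B, deposits 0.
Discount-window repayment £31 billion: reserves −£31B, deposits 0.
OMO purchase (from banks) £65.5 billion: reserves +£65.5B, deposits 0.
Totals: Δreserves = +£39.5B, Δdeposits = 0.
Δrequired reserves = 8% × 0 = 0.
Δexcess reserves = Δreserves − Δrequired = +£39.5B − (0) = +£39.5 billion.

+£39.5 billion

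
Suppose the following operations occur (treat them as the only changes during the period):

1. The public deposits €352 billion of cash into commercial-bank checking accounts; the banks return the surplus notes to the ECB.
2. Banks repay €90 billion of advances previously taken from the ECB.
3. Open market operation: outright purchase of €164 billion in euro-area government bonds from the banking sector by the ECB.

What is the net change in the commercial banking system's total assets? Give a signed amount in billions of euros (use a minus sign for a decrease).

+€262 billion

Currency deposit €352 billion: bank balance sheets expand → +€352B.
Discount-window repayment €90 billion: bank balance sheets shrink → −€90B.
OMO purchase (from banks) €164 billion: just an asset swap on bank balance sheets → 0.
Net: 352 − 90 + 0 = +€262 billion.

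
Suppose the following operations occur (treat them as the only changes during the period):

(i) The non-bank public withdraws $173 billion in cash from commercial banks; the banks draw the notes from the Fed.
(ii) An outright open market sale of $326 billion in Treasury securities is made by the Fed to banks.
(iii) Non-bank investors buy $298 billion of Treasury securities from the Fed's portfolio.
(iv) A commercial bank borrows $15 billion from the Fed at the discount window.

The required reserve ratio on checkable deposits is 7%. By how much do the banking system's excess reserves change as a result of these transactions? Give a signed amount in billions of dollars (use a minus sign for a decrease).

Currency withdrawal $173 billion: reserves −$173B, deposits −$173B.
OMO sale (to banks) $326 billion: reserves −$326B, deposits 0.
Asset sale (to non-banks) $298 billion: reserves −$298B, deposits −$298B.
Discount-window loan $15 billion: reserves +$15B, deposits 0.
Totals: Δreserves = −$782B, Δdeposits = −$471B.
Δrequired reserves = 7% × −$471B = −$32.97B.
Δexcess reserves = Δreserves − Δrequired = −$782B − (−$32.97B) = -$749.03 billion.

-$749.03 billion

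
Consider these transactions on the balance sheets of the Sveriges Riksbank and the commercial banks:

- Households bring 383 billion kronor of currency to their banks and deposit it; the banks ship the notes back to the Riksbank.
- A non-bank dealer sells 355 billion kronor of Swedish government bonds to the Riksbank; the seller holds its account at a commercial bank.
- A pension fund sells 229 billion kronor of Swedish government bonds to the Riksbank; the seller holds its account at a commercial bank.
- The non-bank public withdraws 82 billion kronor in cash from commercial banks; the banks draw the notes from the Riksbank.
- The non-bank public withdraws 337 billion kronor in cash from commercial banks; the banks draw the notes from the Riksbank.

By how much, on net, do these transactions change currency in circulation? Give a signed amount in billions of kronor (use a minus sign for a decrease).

+36 billion

Riksbank balance sheet:
  Assets:      Securities +584B
  Liabilities: Bank reserves +548B, Currency in circulation +36B
Commercial banking system:
  Assets:      Reserves at CB +548B
  Liabilities: Checkable deposits +548B
So the change in currency in circulation is +36 billion.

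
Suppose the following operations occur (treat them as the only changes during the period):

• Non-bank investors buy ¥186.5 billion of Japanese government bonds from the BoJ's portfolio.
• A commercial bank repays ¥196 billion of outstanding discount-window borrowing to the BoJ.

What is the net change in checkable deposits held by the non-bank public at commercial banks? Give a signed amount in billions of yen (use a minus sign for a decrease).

Asset sale (to non-banks) ¥186.5 billion: non-bank counterparties' bank balances fall → −¥186.5B.
Discount-window repayment ¥196 billion: the counterparty is a bank, so public deposits are unchanged → 0.
Net: −186.5 + 0 = -¥186.5 billion.

-¥186.5 billion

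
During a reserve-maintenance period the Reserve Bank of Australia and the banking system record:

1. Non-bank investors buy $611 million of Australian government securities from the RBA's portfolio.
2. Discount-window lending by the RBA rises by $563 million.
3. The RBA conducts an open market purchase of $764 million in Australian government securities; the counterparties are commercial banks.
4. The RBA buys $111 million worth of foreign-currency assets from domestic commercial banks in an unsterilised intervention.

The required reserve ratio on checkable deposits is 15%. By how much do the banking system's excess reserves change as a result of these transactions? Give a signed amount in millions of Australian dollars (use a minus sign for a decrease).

Asset sale (to non-banks) $611 million: reserves −$611M, deposits −$611M.
Discount-window loan $563 million: reserves +$563M, deposits 0.
OMO purchase (from banks) $764 million: reserves +$764M, deposits 0.
FX purchase $111 million: reserves +$111M, deposits 0.
Totals: Δreserves = +$827M, Δdeposits = −$611M.
Δrequired reserves = 15% × −$611M = −$91.65M.
Δexcess reserves = Δreserves − Δrequired = +$827M − (−$91.65M) = +$918.65 million.

+$918.65 million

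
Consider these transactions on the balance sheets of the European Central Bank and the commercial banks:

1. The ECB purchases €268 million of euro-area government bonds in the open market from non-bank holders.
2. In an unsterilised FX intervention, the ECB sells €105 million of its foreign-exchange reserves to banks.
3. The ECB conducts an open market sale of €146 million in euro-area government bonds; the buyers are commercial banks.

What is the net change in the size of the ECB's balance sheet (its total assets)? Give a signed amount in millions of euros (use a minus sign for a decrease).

Asset purchase (from non-banks) €268 million: an ECB asset is acquired → +€268M.
FX sale €105 million: an ECB asset is shed → −€105M.
OMO sale (to banks) €146 million: an ECB asset is shed → −€146M.
Net: 268 − 105 − 146 = +€17 million.

+€17 million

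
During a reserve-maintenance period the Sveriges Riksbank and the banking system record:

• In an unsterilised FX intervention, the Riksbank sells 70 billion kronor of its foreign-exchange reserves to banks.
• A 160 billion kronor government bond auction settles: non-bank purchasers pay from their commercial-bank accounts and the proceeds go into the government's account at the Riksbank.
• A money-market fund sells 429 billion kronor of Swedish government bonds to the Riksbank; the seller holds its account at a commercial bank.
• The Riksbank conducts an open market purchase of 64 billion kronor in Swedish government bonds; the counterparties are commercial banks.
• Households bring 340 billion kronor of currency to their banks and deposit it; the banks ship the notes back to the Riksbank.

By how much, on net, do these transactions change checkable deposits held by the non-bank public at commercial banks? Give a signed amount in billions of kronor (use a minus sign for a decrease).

+609 billion

Riksbank balance sheet:
  Assets:      Securities +493B, Foreign assets −70B
  Liabilities: Bank reserves +603B, Currency in circulation −340B, Government deposits +160B
Commercial banking system:
  Assets:      Reserves at CB +603B, Securities −64B, Foreign assets +70B
  Liabilities: Checkable deposits +609B
So the change in checkable deposits held by the non-bank public at commercial banks is +609 billion.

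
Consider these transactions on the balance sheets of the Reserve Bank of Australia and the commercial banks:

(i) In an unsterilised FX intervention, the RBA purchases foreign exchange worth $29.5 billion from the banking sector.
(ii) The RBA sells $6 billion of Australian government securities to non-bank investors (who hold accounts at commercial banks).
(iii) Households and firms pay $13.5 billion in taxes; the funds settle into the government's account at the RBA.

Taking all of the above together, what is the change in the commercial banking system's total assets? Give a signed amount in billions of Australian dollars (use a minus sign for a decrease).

RBA balance sheet:
  Assets:      Securities −$6B, Foreign assets +$29.5B
  Liabilities: Bank reserves +$10B, Government deposits +$13.5B
Commercial banking system:
  Assets:      Reserves at CB +$10B, Foreign assets −$29.5B
  Liabilities: Checkable deposits −$19.5B
Change in total bank assets = -$19.5 billion.

-$19.5 billion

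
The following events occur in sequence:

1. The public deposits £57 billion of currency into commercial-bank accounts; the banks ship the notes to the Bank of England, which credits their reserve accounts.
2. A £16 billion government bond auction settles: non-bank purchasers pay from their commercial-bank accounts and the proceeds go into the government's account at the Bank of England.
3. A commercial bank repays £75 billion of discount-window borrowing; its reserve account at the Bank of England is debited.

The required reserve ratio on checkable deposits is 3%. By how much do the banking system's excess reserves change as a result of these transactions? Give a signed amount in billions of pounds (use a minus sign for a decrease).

Currency deposit £57 billion: reserves +£57B, deposits +£57B.
Government account inflow £16 billion: reserves −£16B, deposits −£16B.
Discount-window repayment £75 billion: reserves −£75B, deposits 0.
Totals: Δreserves = −£34B, Δdeposits = +£41B.
Δrequired reserves = 3% × +£41B = +£1.23B.
Δexcess reserves = Δreserves − Δrequired = −£34B − (+£1.23B) = -£35.23 billion.

-£35.23 billion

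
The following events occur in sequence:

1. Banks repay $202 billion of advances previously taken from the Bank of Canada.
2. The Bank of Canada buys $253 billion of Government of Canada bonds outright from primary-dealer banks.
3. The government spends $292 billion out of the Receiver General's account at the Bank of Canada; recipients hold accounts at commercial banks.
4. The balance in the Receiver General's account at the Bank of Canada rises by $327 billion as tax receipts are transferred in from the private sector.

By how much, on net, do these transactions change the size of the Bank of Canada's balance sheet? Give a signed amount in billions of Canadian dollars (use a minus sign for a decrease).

+$51 billion

Bank of Canada balance sheet:
  Assets:      Securities +$253B, Loans to banks −$202B
  Liabilities: Bank reserves +$16B, Government deposits +$35B
Change in total Bank of Canada assets = +$51 billion.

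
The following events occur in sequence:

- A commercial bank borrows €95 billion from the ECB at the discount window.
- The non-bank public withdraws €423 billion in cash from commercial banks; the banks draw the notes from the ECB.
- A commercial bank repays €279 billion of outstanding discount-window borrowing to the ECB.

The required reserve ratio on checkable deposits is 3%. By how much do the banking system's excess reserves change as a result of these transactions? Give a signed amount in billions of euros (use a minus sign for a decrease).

Discount-window loan €95 billion: reserves +€95B, deposits 0.
Currency withdrawal €423 billion: reserves −€423B, deposits −€423B.
Discount-window repayment €279 billion: reserves −€279B, deposits 0.
Totals: Δreserves = −€607B, Δdeposits = −€423B.
Δrequired reserves = 3% × −€423B = −€12.69B.
Δexcess reserves = Δreserves − Δrequired = −€607B − (−€12.69B) = -€594.31 billion.

-€594.31 billion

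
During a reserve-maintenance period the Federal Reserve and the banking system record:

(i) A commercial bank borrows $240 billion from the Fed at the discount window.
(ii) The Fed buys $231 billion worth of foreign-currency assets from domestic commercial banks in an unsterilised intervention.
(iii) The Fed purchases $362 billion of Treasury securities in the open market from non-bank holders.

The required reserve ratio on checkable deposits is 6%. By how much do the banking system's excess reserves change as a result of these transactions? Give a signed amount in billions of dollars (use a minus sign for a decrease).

Discount-window loan $240 billion: reserves +$240B, deposits 0.
FX purchase $231 billion: reserves +$231B, deposits 0.
Asset purchase (from non-banks) $362 billion: reserves +$362B, deposits +$362B.
Totals: Δreserves = +$833B, Δdeposits = +$362B.
Δrequired reserves = 6% × +$362B = +$21.72B.
Δexcess reserves = Δreserves − Δrequired = +$833B − (+$21.72B) = +$811.28 billion.

+$811.28 billion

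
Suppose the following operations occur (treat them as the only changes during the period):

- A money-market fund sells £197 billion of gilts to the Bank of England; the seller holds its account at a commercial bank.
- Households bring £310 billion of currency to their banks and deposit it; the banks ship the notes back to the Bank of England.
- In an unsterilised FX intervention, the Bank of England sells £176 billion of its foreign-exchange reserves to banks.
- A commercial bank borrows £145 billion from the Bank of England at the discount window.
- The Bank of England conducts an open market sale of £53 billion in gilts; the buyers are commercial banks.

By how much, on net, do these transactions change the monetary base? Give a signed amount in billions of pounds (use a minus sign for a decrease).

Asset purchase (from non-banks) £197 billion: Bank of England balance sheet expands → +£197B.
Currency deposit £310 billion: just a shift between currency and reserves — both are base money → 0.
FX sale £176 billion: Bank of England balance sheet contracts → −£176B.
Discount-window loan £145 billion: Bank of England balance sheet expands → +£145B.
OMO sale (to banks) £53 billion: Bank of England balance sheet contracts → −£53B.
Net: 197 + 0 − 176 + 145 − 53 = +£113 billion.

+£113 billion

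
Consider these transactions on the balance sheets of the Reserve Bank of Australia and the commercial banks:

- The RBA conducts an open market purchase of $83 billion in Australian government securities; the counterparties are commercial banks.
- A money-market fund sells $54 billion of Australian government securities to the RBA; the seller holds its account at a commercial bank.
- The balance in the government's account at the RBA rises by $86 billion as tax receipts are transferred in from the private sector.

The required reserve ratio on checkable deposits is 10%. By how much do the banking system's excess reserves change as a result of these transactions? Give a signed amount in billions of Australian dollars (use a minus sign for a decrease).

+$54.2 billion

OMO purchase (from banks) $83 billion: reserves +$83B, deposits 0.
Asset purchase (from non-banks) $54 billion: reserves +$54B, deposits +$54B.
Government account inflow $86 billion: reserves −$86B, deposits −$86B.
Totals: Δreserves = +$51B, Δdeposits = −$32B.
Δrequired reserves = 10% × −$32B = −$3.2B.
Δexcess reserves = Δreserves − Δrequired = +$51B − (−$3.2B) = +$54.2 billion.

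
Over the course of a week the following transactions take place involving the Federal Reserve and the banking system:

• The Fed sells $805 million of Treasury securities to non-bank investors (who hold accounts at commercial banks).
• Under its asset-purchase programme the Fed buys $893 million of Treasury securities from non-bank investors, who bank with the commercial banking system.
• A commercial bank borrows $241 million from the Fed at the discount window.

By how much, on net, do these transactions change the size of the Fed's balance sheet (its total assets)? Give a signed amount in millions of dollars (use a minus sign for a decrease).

+$329 million

Asset sale (to non-banks) $805 million: a Fed asset is shed → −$805M.
Asset purchase (from non-banks) $893 million: a Fed asset is acquired → +$893M.
Discount-window loan $241 million: a Fed asset is acquired → +$241M.
Net: −805 + 893 + 241 = +$329 million.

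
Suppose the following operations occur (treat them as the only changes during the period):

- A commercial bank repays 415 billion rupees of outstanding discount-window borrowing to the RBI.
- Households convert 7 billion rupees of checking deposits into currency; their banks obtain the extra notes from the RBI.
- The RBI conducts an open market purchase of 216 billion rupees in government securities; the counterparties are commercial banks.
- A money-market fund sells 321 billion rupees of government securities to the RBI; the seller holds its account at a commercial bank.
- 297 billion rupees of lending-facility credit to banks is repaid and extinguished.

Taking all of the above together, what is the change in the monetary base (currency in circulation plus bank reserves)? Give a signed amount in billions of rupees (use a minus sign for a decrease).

Discount-window repayment 415 billion rupees: RBI balance sheet contracts → −415B.
Currency withdrawal 7 billion rupees: just a shift between currency and reserves — both are base money → 0.
OMO purchase (from banks) 216 billion rupees: RBI balance sheet expands → +216B.
Asset purchase (from non-banks) 321 billion rupees: RBI balance sheet expands → +321B.
Discount-window repayment 297 billion rupees: RBI balance sheet contracts → −297B.
Net: −415 + 0 + 216 + 321 − 297 = -175 billion.

-175 billion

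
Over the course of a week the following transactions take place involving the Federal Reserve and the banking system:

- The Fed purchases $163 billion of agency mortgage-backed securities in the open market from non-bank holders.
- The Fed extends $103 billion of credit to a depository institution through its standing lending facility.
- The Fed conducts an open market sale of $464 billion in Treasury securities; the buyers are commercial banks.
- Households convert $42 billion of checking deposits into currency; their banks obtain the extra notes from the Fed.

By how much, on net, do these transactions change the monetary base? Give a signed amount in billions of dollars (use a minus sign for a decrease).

-$198 billion

Asset purchase (from non-banks) $163 billion: Fed balance sheet expands → +$163B.
Discount-window loan $103 billion: Fed balance sheet expands → +$103B.
OMO sale (to banks) $464 billion: Fed balance sheet contracts → −$464B.
Currency withdrawal $42 billion: just a shift between currency and reserves — both are base money → 0.
Net: 163 + 103 − 464 + 0 = -$198 billion.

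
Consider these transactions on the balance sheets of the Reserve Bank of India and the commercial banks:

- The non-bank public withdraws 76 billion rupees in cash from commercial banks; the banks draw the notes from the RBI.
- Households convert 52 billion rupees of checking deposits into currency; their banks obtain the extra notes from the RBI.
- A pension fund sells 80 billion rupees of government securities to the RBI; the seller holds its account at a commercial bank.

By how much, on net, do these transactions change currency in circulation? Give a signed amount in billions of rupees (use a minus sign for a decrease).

Currency withdrawal 76 billion rupees: notes leave the central bank → +76B.
Currency withdrawal 52 billion rupees: notes leave the central bank → +52B.
Asset purchase (from non-banks) 80 billion rupees: no currency enters or leaves circulation → 0.
Net: 76 + 52 + 0 = +128 billion.

+128 billion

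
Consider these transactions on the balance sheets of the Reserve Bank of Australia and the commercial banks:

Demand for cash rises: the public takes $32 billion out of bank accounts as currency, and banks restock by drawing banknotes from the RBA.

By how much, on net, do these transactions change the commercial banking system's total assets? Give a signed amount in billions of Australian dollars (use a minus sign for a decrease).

RBA balance sheet:
  Assets:      no change
  Liabilities: Bank reserves −$32B, Currency in circulation +$32B
Commercial banking system:
  Assets:      Reserves at CB −$32B
  Liabilities: Checkable deposits −$32B
Change in total bank assets = -$32 billion.

-$32 billion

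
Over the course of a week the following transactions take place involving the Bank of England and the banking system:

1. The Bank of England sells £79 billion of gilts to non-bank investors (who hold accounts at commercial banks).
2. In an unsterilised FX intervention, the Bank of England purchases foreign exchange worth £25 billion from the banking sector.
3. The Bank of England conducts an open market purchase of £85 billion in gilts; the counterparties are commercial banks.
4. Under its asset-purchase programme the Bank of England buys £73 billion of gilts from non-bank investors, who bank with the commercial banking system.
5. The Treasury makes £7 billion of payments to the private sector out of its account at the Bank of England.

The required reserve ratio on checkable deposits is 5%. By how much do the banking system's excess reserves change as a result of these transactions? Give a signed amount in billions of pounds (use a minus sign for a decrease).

+£110.95 billion

Asset sale (to non-banks) £79 billion: reserves −£79B, deposits −£79B.
FX purchase £25 billion: reserves +£25B, deposits 0.
OMO purchase (from banks) £85 billion: reserves +£85B, deposits 0.
Asset purchase (from non-banks) £73 billion: reserves +£73B, deposits +£73B.
Government spending £7 billion: reserves +£7B, deposits +£7B.
Totals: Δreserves = +£111B, Δdeposits = +£1B.
Δrequired reserves = 5% × +£1B = +£0.05B.
Δexcess reserves = Δreserves − Δrequired = +£111B − (+£0.05B) = +£110.95 billion.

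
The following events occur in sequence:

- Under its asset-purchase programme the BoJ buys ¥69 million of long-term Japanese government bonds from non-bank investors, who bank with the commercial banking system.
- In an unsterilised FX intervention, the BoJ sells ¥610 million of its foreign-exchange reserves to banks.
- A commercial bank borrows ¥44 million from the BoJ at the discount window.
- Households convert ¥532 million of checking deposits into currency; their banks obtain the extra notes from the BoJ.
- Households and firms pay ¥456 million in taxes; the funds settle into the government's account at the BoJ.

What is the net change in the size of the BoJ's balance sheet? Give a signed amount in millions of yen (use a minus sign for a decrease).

BoJ balance sheet:
  Assets:      Securities +¥69M, Loans to banks +¥44M, Foreign assets −¥610M
  Liabilities: Bank reserves −¥1485M, Currency in circulation +¥532M, Government deposits +¥456M
Commercial banking system:
  Assets:      Reserves at CB −¥1485M, Foreign assets +¥610M
  Liabilities: Checkable deposits −¥919M, Borrowings from CB +¥44M
Change in total BoJ assets = -¥497 million.

-¥497 million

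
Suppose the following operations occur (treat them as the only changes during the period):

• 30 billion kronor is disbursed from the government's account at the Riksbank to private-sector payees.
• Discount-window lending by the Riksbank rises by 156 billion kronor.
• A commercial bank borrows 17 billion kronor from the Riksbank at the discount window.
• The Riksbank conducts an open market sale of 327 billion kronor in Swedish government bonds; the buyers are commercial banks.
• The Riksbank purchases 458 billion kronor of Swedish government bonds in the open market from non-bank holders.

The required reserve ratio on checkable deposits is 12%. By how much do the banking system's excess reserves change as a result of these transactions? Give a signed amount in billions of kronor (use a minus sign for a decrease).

+275.44 billion

Government spending 30 billion kronor: reserves +30B, deposits +30B.
Discount-window loan 156 billion kronor: reserves +156B, deposits 0.
Discount-window loan 17 billion kronor: reserves +17B, deposits 0.
OMO sale (to banks) 327 billion kronor: reserves −327B, deposits 0.
Asset purchase (from non-banks) 458 billion kronor: reserves +458B, deposits +458B.
Totals: Δreserves = +334B, Δdeposits = +488B.
Δrequired reserves = 12% × +488B = +58.56B.
Δexcess reserves = Δreserves − Δrequired = +334B − (+58.56B) = +275.44 billion.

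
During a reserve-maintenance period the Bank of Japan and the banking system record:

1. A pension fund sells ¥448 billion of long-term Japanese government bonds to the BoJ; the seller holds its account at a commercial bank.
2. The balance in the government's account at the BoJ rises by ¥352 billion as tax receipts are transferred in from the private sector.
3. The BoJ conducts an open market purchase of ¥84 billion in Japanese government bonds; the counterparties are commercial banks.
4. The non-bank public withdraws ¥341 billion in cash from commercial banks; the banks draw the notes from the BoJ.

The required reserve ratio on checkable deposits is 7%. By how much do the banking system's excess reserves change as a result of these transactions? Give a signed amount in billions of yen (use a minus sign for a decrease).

-¥143.85 billion

Asset purchase (from non-banks) ¥448 billion: reserves +¥448B, deposits +¥448B.
Government account inflow ¥352 billion: reserves −¥352B, deposits −¥352B.
OMO purchase (from banks) ¥84 billion: reserves +¥84B, deposits 0.
Currency withdrawal ¥341 billion: reserves −¥341B, deposits −¥341B.
Totals: Δreserves = −¥161B, Δdeposits = −¥245B.
Δrequired reserves = 7% × −¥245B = −¥17.15B.
Δexcess reserves = Δreserves − Δrequired = −¥161B − (−¥17.15B) = -¥143.85 billion.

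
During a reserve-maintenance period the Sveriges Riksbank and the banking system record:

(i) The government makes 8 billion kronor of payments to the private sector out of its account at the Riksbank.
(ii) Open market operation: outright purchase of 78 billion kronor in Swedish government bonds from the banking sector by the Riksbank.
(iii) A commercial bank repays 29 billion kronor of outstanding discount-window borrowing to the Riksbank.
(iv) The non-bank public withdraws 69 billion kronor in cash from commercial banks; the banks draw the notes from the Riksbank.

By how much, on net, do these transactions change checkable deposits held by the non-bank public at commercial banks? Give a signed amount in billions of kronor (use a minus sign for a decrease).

Riksbank balance sheet:
  Assets:      Securities +78B, Loans to banks −29B
  Liabilities: Bank reserves −12B, Currency in circulation +69B, Government deposits −8B
Commercial banking system:
  Assets:      Reserves at CB −12B, Securities −78B
  Liabilities: Checkable deposits −61B, Borrowings from CB −29B
So the change in checkable deposits held by the non-bank public at commercial banks is -61 billion.

-61 billion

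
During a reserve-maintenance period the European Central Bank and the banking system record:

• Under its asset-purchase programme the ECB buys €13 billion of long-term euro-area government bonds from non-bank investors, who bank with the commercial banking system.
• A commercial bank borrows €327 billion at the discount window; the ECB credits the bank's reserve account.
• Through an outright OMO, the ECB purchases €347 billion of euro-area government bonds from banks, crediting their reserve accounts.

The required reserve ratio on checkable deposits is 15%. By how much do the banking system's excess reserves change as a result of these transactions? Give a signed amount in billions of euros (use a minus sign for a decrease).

Asset purchase (from non-banks) €13 billion: reserves +€13B, deposits +€13B.
Discount-window loan €327 billion: reserves +€327B, deposits 0.
OMO purchase (from banks) €347 billion: reserves +€347B, deposits 0.
Totals: Δreserves = +€687B, Δdeposits = +€13B.
Δrequired reserves = 15% × +€13B = +€1.95B.
Δexcess reserves = Δreserves − Δrequired = +€687B − (+€1.95B) = +€685.05 billion.

+€685.05 billion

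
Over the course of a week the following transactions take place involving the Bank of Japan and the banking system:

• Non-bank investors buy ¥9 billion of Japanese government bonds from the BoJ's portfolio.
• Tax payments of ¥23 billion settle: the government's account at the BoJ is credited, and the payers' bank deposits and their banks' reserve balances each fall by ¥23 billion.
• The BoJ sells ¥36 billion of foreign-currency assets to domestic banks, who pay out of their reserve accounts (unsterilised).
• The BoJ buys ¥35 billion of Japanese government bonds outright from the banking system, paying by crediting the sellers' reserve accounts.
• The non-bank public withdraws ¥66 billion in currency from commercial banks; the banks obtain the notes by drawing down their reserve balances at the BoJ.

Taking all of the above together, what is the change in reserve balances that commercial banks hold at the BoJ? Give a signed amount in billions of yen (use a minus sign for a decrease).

Asset sale (to non-banks) ¥9 billion: the non-bank buyers' banks settle from reserves → −¥9B.
Government account inflow ¥23 billion: funds move from bank reserves into the government account → −¥23B.
FX sale ¥36 billion: the buying banks pay out of their reserve balances → −¥36B.
OMO purchase (from banks) ¥35 billion: the BoJ pays by crediting reserve accounts → +¥35B.
Currency withdrawal ¥66 billion: banks swap reserves for currency → −¥66B.
Net: −9 − 23 − 36 + 35 − 66 = -¥99 billion.

-¥99 billion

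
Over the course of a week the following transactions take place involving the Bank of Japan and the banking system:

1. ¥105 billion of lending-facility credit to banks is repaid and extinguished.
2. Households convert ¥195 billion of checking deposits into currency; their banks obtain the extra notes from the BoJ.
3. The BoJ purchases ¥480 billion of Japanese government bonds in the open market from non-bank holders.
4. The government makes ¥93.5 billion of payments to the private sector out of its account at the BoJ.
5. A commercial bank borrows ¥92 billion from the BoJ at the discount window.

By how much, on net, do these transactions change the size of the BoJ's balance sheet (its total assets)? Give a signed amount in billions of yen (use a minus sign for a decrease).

+¥467 billion

Discount-window repayment ¥105 billion: a BoJ asset is shed → −¥105B.
Currency withdrawal ¥195 billion: only the composition of liabilities changes → 0.
Asset purchase (from non-banks) ¥480 billion: a BoJ asset is acquired → +¥480B.
Government spending ¥93.5 billion: only the composition of liabilities changes → 0.
Discount-window loan ¥92 billion: a BoJ asset is acquired → +¥92B.
Net: −105 + 0 + 480 + 0 + 92 = +¥467 billion.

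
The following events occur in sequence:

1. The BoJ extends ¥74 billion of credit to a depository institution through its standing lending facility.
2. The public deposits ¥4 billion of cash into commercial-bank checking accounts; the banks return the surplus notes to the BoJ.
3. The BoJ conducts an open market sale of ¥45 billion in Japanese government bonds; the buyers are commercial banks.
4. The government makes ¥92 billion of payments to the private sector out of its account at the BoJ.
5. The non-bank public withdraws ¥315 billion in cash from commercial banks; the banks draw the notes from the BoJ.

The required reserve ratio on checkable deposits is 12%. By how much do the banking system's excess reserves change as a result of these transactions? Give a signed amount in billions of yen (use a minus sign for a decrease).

-¥163.72 billion

Discount-window loan ¥74 billion: reserves +¥74B, deposits 0.
Currency deposit ¥4 billion: reserves +¥4B, deposits +¥4B.
OMO sale (to banks) ¥45 billion: reserves −¥45B, deposits 0.
Government spending ¥92 billion: reserves +¥92B, deposits +¥92B.
Currency withdrawal ¥315 billion: reserves −¥315B, deposits −¥315B.
Totals: Δreserves = −¥190B, Δdeposits = −¥219B.
Δrequired reserves = 12% × −¥219B = −¥26.28B.
Δexcess reserves = Δreserves − Δrequired = −¥190B − (−¥26.28B) = -¥163.72 billion.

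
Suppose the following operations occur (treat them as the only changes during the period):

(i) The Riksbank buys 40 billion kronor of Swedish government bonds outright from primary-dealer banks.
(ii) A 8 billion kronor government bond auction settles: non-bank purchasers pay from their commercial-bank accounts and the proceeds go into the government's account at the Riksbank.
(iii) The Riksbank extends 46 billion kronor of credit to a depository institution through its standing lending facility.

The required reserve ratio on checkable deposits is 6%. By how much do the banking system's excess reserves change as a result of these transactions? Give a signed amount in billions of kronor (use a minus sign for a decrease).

OMO purchase (from banks) 40 billion kronor: reserves +40B, deposits 0.
Government account inflow 8 billion kronor: reserves −8B, deposits −8B.
Discount-window loan 46 billion kronor: reserves +46B, deposits 0.
Totals: Δreserves = +78B, Δdeposits = −8B.
Δrequired reserves = 6% × −8B = −0.48B.
Δexcess reserves = Δreserves − Δrequired = +78B − (−0.48B) = +78.48 billion.

+78.48 billion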